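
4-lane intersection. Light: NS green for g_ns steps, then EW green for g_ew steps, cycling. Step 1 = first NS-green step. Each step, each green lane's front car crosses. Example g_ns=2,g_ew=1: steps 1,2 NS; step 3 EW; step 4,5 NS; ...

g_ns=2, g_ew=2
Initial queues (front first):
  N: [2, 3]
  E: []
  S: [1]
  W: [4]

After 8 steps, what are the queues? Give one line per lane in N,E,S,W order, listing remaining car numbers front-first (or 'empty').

Step 1 [NS]: N:car2-GO,E:wait,S:car1-GO,W:wait | queues: N=1 E=0 S=0 W=1
Step 2 [NS]: N:car3-GO,E:wait,S:empty,W:wait | queues: N=0 E=0 S=0 W=1
Step 3 [EW]: N:wait,E:empty,S:wait,W:car4-GO | queues: N=0 E=0 S=0 W=0

N: empty
E: empty
S: empty
W: empty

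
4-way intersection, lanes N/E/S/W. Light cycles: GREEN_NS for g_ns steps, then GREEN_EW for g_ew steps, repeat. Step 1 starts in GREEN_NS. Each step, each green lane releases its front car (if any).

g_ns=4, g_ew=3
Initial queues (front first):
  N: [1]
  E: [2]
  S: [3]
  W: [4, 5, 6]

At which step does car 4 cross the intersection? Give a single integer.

Step 1 [NS]: N:car1-GO,E:wait,S:car3-GO,W:wait | queues: N=0 E=1 S=0 W=3
Step 2 [NS]: N:empty,E:wait,S:empty,W:wait | queues: N=0 E=1 S=0 W=3
Step 3 [NS]: N:empty,E:wait,S:empty,W:wait | queues: N=0 E=1 S=0 W=3
Step 4 [NS]: N:empty,E:wait,S:empty,W:wait | queues: N=0 E=1 S=0 W=3
Step 5 [EW]: N:wait,E:car2-GO,S:wait,W:car4-GO | queues: N=0 E=0 S=0 W=2
Step 6 [EW]: N:wait,E:empty,S:wait,W:car5-GO | queues: N=0 E=0 S=0 W=1
Step 7 [EW]: N:wait,E:empty,S:wait,W:car6-GO | queues: N=0 E=0 S=0 W=0
Car 4 crosses at step 5

5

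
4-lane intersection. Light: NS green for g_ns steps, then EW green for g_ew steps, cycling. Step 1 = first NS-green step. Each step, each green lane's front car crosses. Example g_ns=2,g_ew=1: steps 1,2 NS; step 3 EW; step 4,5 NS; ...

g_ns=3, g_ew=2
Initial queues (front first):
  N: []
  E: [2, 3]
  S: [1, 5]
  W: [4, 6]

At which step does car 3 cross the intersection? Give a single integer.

Step 1 [NS]: N:empty,E:wait,S:car1-GO,W:wait | queues: N=0 E=2 S=1 W=2
Step 2 [NS]: N:empty,E:wait,S:car5-GO,W:wait | queues: N=0 E=2 S=0 W=2
Step 3 [NS]: N:empty,E:wait,S:empty,W:wait | queues: N=0 E=2 S=0 W=2
Step 4 [EW]: N:wait,E:car2-GO,S:wait,W:car4-GO | queues: N=0 E=1 S=0 W=1
Step 5 [EW]: N:wait,E:car3-GO,S:wait,W:car6-GO | queues: N=0 E=0 S=0 W=0
Car 3 crosses at step 5

5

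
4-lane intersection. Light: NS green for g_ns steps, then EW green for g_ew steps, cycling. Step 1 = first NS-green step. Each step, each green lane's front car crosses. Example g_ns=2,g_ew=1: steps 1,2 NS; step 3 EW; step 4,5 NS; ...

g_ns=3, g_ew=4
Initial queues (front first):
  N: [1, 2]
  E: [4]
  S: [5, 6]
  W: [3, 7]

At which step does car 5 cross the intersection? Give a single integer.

Step 1 [NS]: N:car1-GO,E:wait,S:car5-GO,W:wait | queues: N=1 E=1 S=1 W=2
Step 2 [NS]: N:car2-GO,E:wait,S:car6-GO,W:wait | queues: N=0 E=1 S=0 W=2
Step 3 [NS]: N:empty,E:wait,S:empty,W:wait | queues: N=0 E=1 S=0 W=2
Step 4 [EW]: N:wait,E:car4-GO,S:wait,W:car3-GO | queues: N=0 E=0 S=0 W=1
Step 5 [EW]: N:wait,E:empty,S:wait,W:car7-GO | queues: N=0 E=0 S=0 W=0
Car 5 crosses at step 1

1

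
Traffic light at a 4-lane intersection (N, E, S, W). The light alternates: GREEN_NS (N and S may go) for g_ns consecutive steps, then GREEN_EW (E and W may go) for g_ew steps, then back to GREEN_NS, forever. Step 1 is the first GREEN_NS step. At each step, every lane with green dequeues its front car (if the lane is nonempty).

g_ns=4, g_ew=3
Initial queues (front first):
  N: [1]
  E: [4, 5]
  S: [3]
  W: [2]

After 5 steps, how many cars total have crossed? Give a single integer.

Answer: 4

Derivation:
Step 1 [NS]: N:car1-GO,E:wait,S:car3-GO,W:wait | queues: N=0 E=2 S=0 W=1
Step 2 [NS]: N:empty,E:wait,S:empty,W:wait | queues: N=0 E=2 S=0 W=1
Step 3 [NS]: N:empty,E:wait,S:empty,W:wait | queues: N=0 E=2 S=0 W=1
Step 4 [NS]: N:empty,E:wait,S:empty,W:wait | queues: N=0 E=2 S=0 W=1
Step 5 [EW]: N:wait,E:car4-GO,S:wait,W:car2-GO | queues: N=0 E=1 S=0 W=0
Cars crossed by step 5: 4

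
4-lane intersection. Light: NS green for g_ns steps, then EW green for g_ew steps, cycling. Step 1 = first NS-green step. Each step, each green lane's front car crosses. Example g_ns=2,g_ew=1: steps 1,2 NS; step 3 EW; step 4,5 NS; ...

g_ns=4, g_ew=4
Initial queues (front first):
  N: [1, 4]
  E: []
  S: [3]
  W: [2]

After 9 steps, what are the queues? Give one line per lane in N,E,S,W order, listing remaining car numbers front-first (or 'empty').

Step 1 [NS]: N:car1-GO,E:wait,S:car3-GO,W:wait | queues: N=1 E=0 S=0 W=1
Step 2 [NS]: N:car4-GO,E:wait,S:empty,W:wait | queues: N=0 E=0 S=0 W=1
Step 3 [NS]: N:empty,E:wait,S:empty,W:wait | queues: N=0 E=0 S=0 W=1
Step 4 [NS]: N:empty,E:wait,S:empty,W:wait | queues: N=0 E=0 S=0 W=1
Step 5 [EW]: N:wait,E:empty,S:wait,W:car2-GO | queues: N=0 E=0 S=0 W=0

N: empty
E: empty
S: empty
W: empty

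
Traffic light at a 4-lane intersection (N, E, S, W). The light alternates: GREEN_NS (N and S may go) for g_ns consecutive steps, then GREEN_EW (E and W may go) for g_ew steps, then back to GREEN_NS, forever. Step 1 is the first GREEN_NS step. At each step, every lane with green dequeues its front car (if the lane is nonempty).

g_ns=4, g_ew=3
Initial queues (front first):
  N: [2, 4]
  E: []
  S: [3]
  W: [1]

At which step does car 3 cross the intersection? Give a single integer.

Step 1 [NS]: N:car2-GO,E:wait,S:car3-GO,W:wait | queues: N=1 E=0 S=0 W=1
Step 2 [NS]: N:car4-GO,E:wait,S:empty,W:wait | queues: N=0 E=0 S=0 W=1
Step 3 [NS]: N:empty,E:wait,S:empty,W:wait | queues: N=0 E=0 S=0 W=1
Step 4 [NS]: N:empty,E:wait,S:empty,W:wait | queues: N=0 E=0 S=0 W=1
Step 5 [EW]: N:wait,E:empty,S:wait,W:car1-GO | queues: N=0 E=0 S=0 W=0
Car 3 crosses at step 1

1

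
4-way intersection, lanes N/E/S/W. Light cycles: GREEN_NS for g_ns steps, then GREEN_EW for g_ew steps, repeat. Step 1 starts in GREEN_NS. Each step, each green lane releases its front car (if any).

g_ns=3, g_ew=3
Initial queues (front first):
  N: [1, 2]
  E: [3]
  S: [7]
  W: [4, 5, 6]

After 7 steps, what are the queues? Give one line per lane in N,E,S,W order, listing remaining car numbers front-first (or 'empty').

Step 1 [NS]: N:car1-GO,E:wait,S:car7-GO,W:wait | queues: N=1 E=1 S=0 W=3
Step 2 [NS]: N:car2-GO,E:wait,S:empty,W:wait | queues: N=0 E=1 S=0 W=3
Step 3 [NS]: N:empty,E:wait,S:empty,W:wait | queues: N=0 E=1 S=0 W=3
Step 4 [EW]: N:wait,E:car3-GO,S:wait,W:car4-GO | queues: N=0 E=0 S=0 W=2
Step 5 [EW]: N:wait,E:empty,S:wait,W:car5-GO | queues: N=0 E=0 S=0 W=1
Step 6 [EW]: N:wait,E:empty,S:wait,W:car6-GO | queues: N=0 E=0 S=0 W=0

N: empty
E: empty
S: empty
W: empty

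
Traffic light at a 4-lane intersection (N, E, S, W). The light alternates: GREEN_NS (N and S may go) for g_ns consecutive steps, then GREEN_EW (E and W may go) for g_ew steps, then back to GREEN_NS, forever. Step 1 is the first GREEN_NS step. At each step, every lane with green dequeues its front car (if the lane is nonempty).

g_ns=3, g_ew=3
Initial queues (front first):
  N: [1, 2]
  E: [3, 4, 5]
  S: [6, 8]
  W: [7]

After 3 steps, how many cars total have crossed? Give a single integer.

Step 1 [NS]: N:car1-GO,E:wait,S:car6-GO,W:wait | queues: N=1 E=3 S=1 W=1
Step 2 [NS]: N:car2-GO,E:wait,S:car8-GO,W:wait | queues: N=0 E=3 S=0 W=1
Step 3 [NS]: N:empty,E:wait,S:empty,W:wait | queues: N=0 E=3 S=0 W=1
Cars crossed by step 3: 4

Answer: 4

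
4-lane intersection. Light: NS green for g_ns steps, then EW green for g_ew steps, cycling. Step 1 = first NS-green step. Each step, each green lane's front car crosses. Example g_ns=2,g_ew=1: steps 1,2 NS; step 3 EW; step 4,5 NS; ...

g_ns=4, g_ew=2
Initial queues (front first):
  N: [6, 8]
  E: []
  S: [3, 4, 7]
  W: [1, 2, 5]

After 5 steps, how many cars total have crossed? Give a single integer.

Step 1 [NS]: N:car6-GO,E:wait,S:car3-GO,W:wait | queues: N=1 E=0 S=2 W=3
Step 2 [NS]: N:car8-GO,E:wait,S:car4-GO,W:wait | queues: N=0 E=0 S=1 W=3
Step 3 [NS]: N:empty,E:wait,S:car7-GO,W:wait | queues: N=0 E=0 S=0 W=3
Step 4 [NS]: N:empty,E:wait,S:empty,W:wait | queues: N=0 E=0 S=0 W=3
Step 5 [EW]: N:wait,E:empty,S:wait,W:car1-GO | queues: N=0 E=0 S=0 W=2
Cars crossed by step 5: 6

Answer: 6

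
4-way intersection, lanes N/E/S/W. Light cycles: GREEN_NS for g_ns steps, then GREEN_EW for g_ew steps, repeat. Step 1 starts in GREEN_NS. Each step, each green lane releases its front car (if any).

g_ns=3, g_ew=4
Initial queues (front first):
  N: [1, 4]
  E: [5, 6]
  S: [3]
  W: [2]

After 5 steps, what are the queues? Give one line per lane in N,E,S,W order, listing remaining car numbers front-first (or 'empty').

Step 1 [NS]: N:car1-GO,E:wait,S:car3-GO,W:wait | queues: N=1 E=2 S=0 W=1
Step 2 [NS]: N:car4-GO,E:wait,S:empty,W:wait | queues: N=0 E=2 S=0 W=1
Step 3 [NS]: N:empty,E:wait,S:empty,W:wait | queues: N=0 E=2 S=0 W=1
Step 4 [EW]: N:wait,E:car5-GO,S:wait,W:car2-GO | queues: N=0 E=1 S=0 W=0
Step 5 [EW]: N:wait,E:car6-GO,S:wait,W:empty | queues: N=0 E=0 S=0 W=0

N: empty
E: empty
S: empty
W: empty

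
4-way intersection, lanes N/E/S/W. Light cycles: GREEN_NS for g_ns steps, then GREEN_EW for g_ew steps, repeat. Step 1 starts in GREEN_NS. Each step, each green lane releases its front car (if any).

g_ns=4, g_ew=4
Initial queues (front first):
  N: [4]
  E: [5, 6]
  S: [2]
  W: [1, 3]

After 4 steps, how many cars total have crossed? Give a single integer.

Step 1 [NS]: N:car4-GO,E:wait,S:car2-GO,W:wait | queues: N=0 E=2 S=0 W=2
Step 2 [NS]: N:empty,E:wait,S:empty,W:wait | queues: N=0 E=2 S=0 W=2
Step 3 [NS]: N:empty,E:wait,S:empty,W:wait | queues: N=0 E=2 S=0 W=2
Step 4 [NS]: N:empty,E:wait,S:empty,W:wait | queues: N=0 E=2 S=0 W=2
Cars crossed by step 4: 2

Answer: 2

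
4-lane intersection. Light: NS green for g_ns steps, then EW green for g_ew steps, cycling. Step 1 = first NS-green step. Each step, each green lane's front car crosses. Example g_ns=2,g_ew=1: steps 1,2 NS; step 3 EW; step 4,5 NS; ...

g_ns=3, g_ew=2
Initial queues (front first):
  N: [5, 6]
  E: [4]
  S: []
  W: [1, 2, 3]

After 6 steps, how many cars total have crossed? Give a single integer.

Step 1 [NS]: N:car5-GO,E:wait,S:empty,W:wait | queues: N=1 E=1 S=0 W=3
Step 2 [NS]: N:car6-GO,E:wait,S:empty,W:wait | queues: N=0 E=1 S=0 W=3
Step 3 [NS]: N:empty,E:wait,S:empty,W:wait | queues: N=0 E=1 S=0 W=3
Step 4 [EW]: N:wait,E:car4-GO,S:wait,W:car1-GO | queues: N=0 E=0 S=0 W=2
Step 5 [EW]: N:wait,E:empty,S:wait,W:car2-GO | queues: N=0 E=0 S=0 W=1
Step 6 [NS]: N:empty,E:wait,S:empty,W:wait | queues: N=0 E=0 S=0 W=1
Cars crossed by step 6: 5

Answer: 5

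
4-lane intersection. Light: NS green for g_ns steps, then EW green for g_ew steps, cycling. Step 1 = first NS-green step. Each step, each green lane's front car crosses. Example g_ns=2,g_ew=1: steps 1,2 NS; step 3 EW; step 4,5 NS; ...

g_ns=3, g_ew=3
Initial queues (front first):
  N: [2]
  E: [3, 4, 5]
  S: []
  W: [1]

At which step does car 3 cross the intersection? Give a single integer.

Step 1 [NS]: N:car2-GO,E:wait,S:empty,W:wait | queues: N=0 E=3 S=0 W=1
Step 2 [NS]: N:empty,E:wait,S:empty,W:wait | queues: N=0 E=3 S=0 W=1
Step 3 [NS]: N:empty,E:wait,S:empty,W:wait | queues: N=0 E=3 S=0 W=1
Step 4 [EW]: N:wait,E:car3-GO,S:wait,W:car1-GO | queues: N=0 E=2 S=0 W=0
Step 5 [EW]: N:wait,E:car4-GO,S:wait,W:empty | queues: N=0 E=1 S=0 W=0
Step 6 [EW]: N:wait,E:car5-GO,S:wait,W:empty | queues: N=0 E=0 S=0 W=0
Car 3 crosses at step 4

4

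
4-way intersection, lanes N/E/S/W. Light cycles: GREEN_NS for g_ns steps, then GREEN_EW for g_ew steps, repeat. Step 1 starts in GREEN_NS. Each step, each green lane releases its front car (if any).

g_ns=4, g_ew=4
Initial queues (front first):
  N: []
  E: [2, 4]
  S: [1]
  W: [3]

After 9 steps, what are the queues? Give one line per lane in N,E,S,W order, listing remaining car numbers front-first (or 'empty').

Step 1 [NS]: N:empty,E:wait,S:car1-GO,W:wait | queues: N=0 E=2 S=0 W=1
Step 2 [NS]: N:empty,E:wait,S:empty,W:wait | queues: N=0 E=2 S=0 W=1
Step 3 [NS]: N:empty,E:wait,S:empty,W:wait | queues: N=0 E=2 S=0 W=1
Step 4 [NS]: N:empty,E:wait,S:empty,W:wait | queues: N=0 E=2 S=0 W=1
Step 5 [EW]: N:wait,E:car2-GO,S:wait,W:car3-GO | queues: N=0 E=1 S=0 W=0
Step 6 [EW]: N:wait,E:car4-GO,S:wait,W:empty | queues: N=0 E=0 S=0 W=0

N: empty
E: empty
S: empty
W: empty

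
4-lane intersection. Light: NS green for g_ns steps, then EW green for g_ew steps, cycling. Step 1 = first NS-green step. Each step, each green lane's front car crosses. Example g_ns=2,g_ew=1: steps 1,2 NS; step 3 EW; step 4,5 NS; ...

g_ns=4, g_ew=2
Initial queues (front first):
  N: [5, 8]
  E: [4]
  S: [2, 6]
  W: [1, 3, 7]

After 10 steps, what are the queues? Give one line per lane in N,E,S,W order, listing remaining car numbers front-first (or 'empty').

Step 1 [NS]: N:car5-GO,E:wait,S:car2-GO,W:wait | queues: N=1 E=1 S=1 W=3
Step 2 [NS]: N:car8-GO,E:wait,S:car6-GO,W:wait | queues: N=0 E=1 S=0 W=3
Step 3 [NS]: N:empty,E:wait,S:empty,W:wait | queues: N=0 E=1 S=0 W=3
Step 4 [NS]: N:empty,E:wait,S:empty,W:wait | queues: N=0 E=1 S=0 W=3
Step 5 [EW]: N:wait,E:car4-GO,S:wait,W:car1-GO | queues: N=0 E=0 S=0 W=2
Step 6 [EW]: N:wait,E:empty,S:wait,W:car3-GO | queues: N=0 E=0 S=0 W=1
Step 7 [NS]: N:empty,E:wait,S:empty,W:wait | queues: N=0 E=0 S=0 W=1
Step 8 [NS]: N:empty,E:wait,S:empty,W:wait | queues: N=0 E=0 S=0 W=1
Step 9 [NS]: N:empty,E:wait,S:empty,W:wait | queues: N=0 E=0 S=0 W=1
Step 10 [NS]: N:empty,E:wait,S:empty,W:wait | queues: N=0 E=0 S=0 W=1

N: empty
E: empty
S: empty
W: 7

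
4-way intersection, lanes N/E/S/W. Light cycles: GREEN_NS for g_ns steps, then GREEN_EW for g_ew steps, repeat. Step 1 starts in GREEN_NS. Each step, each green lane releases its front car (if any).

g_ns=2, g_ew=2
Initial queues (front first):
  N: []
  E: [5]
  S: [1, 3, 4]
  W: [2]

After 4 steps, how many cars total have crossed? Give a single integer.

Step 1 [NS]: N:empty,E:wait,S:car1-GO,W:wait | queues: N=0 E=1 S=2 W=1
Step 2 [NS]: N:empty,E:wait,S:car3-GO,W:wait | queues: N=0 E=1 S=1 W=1
Step 3 [EW]: N:wait,E:car5-GO,S:wait,W:car2-GO | queues: N=0 E=0 S=1 W=0
Step 4 [EW]: N:wait,E:empty,S:wait,W:empty | queues: N=0 E=0 S=1 W=0
Cars crossed by step 4: 4

Answer: 4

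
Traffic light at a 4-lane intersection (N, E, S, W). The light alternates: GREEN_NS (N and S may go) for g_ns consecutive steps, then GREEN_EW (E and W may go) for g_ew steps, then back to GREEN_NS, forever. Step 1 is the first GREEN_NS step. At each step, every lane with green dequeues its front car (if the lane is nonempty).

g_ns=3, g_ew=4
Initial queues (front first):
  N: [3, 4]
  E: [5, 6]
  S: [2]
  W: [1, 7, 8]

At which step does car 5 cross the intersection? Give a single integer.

Step 1 [NS]: N:car3-GO,E:wait,S:car2-GO,W:wait | queues: N=1 E=2 S=0 W=3
Step 2 [NS]: N:car4-GO,E:wait,S:empty,W:wait | queues: N=0 E=2 S=0 W=3
Step 3 [NS]: N:empty,E:wait,S:empty,W:wait | queues: N=0 E=2 S=0 W=3
Step 4 [EW]: N:wait,E:car5-GO,S:wait,W:car1-GO | queues: N=0 E=1 S=0 W=2
Step 5 [EW]: N:wait,E:car6-GO,S:wait,W:car7-GO | queues: N=0 E=0 S=0 W=1
Step 6 [EW]: N:wait,E:empty,S:wait,W:car8-GO | queues: N=0 E=0 S=0 W=0
Car 5 crosses at step 4

4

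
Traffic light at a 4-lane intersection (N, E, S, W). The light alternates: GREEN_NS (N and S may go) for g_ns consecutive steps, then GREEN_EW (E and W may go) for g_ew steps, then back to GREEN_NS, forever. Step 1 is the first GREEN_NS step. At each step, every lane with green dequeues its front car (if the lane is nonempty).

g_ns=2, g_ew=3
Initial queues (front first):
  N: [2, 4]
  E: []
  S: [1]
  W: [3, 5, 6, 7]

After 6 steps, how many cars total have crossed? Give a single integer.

Answer: 6

Derivation:
Step 1 [NS]: N:car2-GO,E:wait,S:car1-GO,W:wait | queues: N=1 E=0 S=0 W=4
Step 2 [NS]: N:car4-GO,E:wait,S:empty,W:wait | queues: N=0 E=0 S=0 W=4
Step 3 [EW]: N:wait,E:empty,S:wait,W:car3-GO | queues: N=0 E=0 S=0 W=3
Step 4 [EW]: N:wait,E:empty,S:wait,W:car5-GO | queues: N=0 E=0 S=0 W=2
Step 5 [EW]: N:wait,E:empty,S:wait,W:car6-GO | queues: N=0 E=0 S=0 W=1
Step 6 [NS]: N:empty,E:wait,S:empty,W:wait | queues: N=0 E=0 S=0 W=1
Cars crossed by step 6: 6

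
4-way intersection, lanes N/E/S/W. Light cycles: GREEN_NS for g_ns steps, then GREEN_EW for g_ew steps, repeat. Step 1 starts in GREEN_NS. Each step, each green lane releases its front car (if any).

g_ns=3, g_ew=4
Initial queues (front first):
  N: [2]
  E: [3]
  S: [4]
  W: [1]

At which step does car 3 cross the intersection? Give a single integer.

Step 1 [NS]: N:car2-GO,E:wait,S:car4-GO,W:wait | queues: N=0 E=1 S=0 W=1
Step 2 [NS]: N:empty,E:wait,S:empty,W:wait | queues: N=0 E=1 S=0 W=1
Step 3 [NS]: N:empty,E:wait,S:empty,W:wait | queues: N=0 E=1 S=0 W=1
Step 4 [EW]: N:wait,E:car3-GO,S:wait,W:car1-GO | queues: N=0 E=0 S=0 W=0
Car 3 crosses at step 4

4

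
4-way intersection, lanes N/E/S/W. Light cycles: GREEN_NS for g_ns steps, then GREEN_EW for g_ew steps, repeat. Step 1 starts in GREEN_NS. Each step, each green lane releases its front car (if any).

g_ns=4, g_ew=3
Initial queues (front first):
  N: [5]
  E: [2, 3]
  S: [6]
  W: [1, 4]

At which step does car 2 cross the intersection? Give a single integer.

Step 1 [NS]: N:car5-GO,E:wait,S:car6-GO,W:wait | queues: N=0 E=2 S=0 W=2
Step 2 [NS]: N:empty,E:wait,S:empty,W:wait | queues: N=0 E=2 S=0 W=2
Step 3 [NS]: N:empty,E:wait,S:empty,W:wait | queues: N=0 E=2 S=0 W=2
Step 4 [NS]: N:empty,E:wait,S:empty,W:wait | queues: N=0 E=2 S=0 W=2
Step 5 [EW]: N:wait,E:car2-GO,S:wait,W:car1-GO | queues: N=0 E=1 S=0 W=1
Step 6 [EW]: N:wait,E:car3-GO,S:wait,W:car4-GO | queues: N=0 E=0 S=0 W=0
Car 2 crosses at step 5

5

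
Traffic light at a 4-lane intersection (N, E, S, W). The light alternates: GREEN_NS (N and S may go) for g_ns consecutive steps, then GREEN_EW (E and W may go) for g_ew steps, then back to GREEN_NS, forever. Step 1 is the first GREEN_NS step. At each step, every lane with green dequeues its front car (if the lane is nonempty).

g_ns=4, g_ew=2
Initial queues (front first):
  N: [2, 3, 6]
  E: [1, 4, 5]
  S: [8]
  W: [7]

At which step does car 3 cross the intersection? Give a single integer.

Step 1 [NS]: N:car2-GO,E:wait,S:car8-GO,W:wait | queues: N=2 E=3 S=0 W=1
Step 2 [NS]: N:car3-GO,E:wait,S:empty,W:wait | queues: N=1 E=3 S=0 W=1
Step 3 [NS]: N:car6-GO,E:wait,S:empty,W:wait | queues: N=0 E=3 S=0 W=1
Step 4 [NS]: N:empty,E:wait,S:empty,W:wait | queues: N=0 E=3 S=0 W=1
Step 5 [EW]: N:wait,E:car1-GO,S:wait,W:car7-GO | queues: N=0 E=2 S=0 W=0
Step 6 [EW]: N:wait,E:car4-GO,S:wait,W:empty | queues: N=0 E=1 S=0 W=0
Step 7 [NS]: N:empty,E:wait,S:empty,W:wait | queues: N=0 E=1 S=0 W=0
Step 8 [NS]: N:empty,E:wait,S:empty,W:wait | queues: N=0 E=1 S=0 W=0
Step 9 [NS]: N:empty,E:wait,S:empty,W:wait | queues: N=0 E=1 S=0 W=0
Step 10 [NS]: N:empty,E:wait,S:empty,W:wait | queues: N=0 E=1 S=0 W=0
Step 11 [EW]: N:wait,E:car5-GO,S:wait,W:empty | queues: N=0 E=0 S=0 W=0
Car 3 crosses at step 2

2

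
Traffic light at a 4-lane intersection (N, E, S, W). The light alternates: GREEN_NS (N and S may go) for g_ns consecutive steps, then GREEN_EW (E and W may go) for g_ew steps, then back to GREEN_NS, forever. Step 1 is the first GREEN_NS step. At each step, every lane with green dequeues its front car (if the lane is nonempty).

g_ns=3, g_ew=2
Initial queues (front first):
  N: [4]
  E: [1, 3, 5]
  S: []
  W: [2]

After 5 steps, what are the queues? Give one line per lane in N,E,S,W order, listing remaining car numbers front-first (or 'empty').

Step 1 [NS]: N:car4-GO,E:wait,S:empty,W:wait | queues: N=0 E=3 S=0 W=1
Step 2 [NS]: N:empty,E:wait,S:empty,W:wait | queues: N=0 E=3 S=0 W=1
Step 3 [NS]: N:empty,E:wait,S:empty,W:wait | queues: N=0 E=3 S=0 W=1
Step 4 [EW]: N:wait,E:car1-GO,S:wait,W:car2-GO | queues: N=0 E=2 S=0 W=0
Step 5 [EW]: N:wait,E:car3-GO,S:wait,W:empty | queues: N=0 E=1 S=0 W=0

N: empty
E: 5
S: empty
W: empty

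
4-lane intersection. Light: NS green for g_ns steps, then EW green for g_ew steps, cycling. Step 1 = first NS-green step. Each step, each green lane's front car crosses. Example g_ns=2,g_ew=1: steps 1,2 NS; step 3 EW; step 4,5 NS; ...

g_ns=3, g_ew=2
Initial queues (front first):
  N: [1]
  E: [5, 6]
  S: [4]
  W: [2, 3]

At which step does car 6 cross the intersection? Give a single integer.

Step 1 [NS]: N:car1-GO,E:wait,S:car4-GO,W:wait | queues: N=0 E=2 S=0 W=2
Step 2 [NS]: N:empty,E:wait,S:empty,W:wait | queues: N=0 E=2 S=0 W=2
Step 3 [NS]: N:empty,E:wait,S:empty,W:wait | queues: N=0 E=2 S=0 W=2
Step 4 [EW]: N:wait,E:car5-GO,S:wait,W:car2-GO | queues: N=0 E=1 S=0 W=1
Step 5 [EW]: N:wait,E:car6-GO,S:wait,W:car3-GO | queues: N=0 E=0 S=0 W=0
Car 6 crosses at step 5

5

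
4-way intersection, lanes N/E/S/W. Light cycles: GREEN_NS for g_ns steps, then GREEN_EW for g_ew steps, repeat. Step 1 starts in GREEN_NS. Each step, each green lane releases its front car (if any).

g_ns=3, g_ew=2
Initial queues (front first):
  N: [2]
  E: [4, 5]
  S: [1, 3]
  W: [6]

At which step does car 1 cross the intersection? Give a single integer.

Step 1 [NS]: N:car2-GO,E:wait,S:car1-GO,W:wait | queues: N=0 E=2 S=1 W=1
Step 2 [NS]: N:empty,E:wait,S:car3-GO,W:wait | queues: N=0 E=2 S=0 W=1
Step 3 [NS]: N:empty,E:wait,S:empty,W:wait | queues: N=0 E=2 S=0 W=1
Step 4 [EW]: N:wait,E:car4-GO,S:wait,W:car6-GO | queues: N=0 E=1 S=0 W=0
Step 5 [EW]: N:wait,E:car5-GO,S:wait,W:empty | queues: N=0 E=0 S=0 W=0
Car 1 crosses at step 1

1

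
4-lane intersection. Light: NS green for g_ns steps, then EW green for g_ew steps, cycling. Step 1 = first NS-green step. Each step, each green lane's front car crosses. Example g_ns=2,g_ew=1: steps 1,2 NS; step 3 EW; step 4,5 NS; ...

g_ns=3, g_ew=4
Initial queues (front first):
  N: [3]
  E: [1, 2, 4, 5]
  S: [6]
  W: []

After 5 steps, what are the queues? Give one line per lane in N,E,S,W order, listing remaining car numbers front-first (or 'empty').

Step 1 [NS]: N:car3-GO,E:wait,S:car6-GO,W:wait | queues: N=0 E=4 S=0 W=0
Step 2 [NS]: N:empty,E:wait,S:empty,W:wait | queues: N=0 E=4 S=0 W=0
Step 3 [NS]: N:empty,E:wait,S:empty,W:wait | queues: N=0 E=4 S=0 W=0
Step 4 [EW]: N:wait,E:car1-GO,S:wait,W:empty | queues: N=0 E=3 S=0 W=0
Step 5 [EW]: N:wait,E:car2-GO,S:wait,W:empty | queues: N=0 E=2 S=0 W=0

N: empty
E: 4 5
S: empty
W: empty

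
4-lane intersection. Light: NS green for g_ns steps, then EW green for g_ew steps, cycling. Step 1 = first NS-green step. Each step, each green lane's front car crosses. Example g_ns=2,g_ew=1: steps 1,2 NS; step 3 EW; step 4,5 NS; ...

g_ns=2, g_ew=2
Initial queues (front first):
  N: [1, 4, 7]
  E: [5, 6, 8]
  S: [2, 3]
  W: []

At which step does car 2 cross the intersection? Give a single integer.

Step 1 [NS]: N:car1-GO,E:wait,S:car2-GO,W:wait | queues: N=2 E=3 S=1 W=0
Step 2 [NS]: N:car4-GO,E:wait,S:car3-GO,W:wait | queues: N=1 E=3 S=0 W=0
Step 3 [EW]: N:wait,E:car5-GO,S:wait,W:empty | queues: N=1 E=2 S=0 W=0
Step 4 [EW]: N:wait,E:car6-GO,S:wait,W:empty | queues: N=1 E=1 S=0 W=0
Step 5 [NS]: N:car7-GO,E:wait,S:empty,W:wait | queues: N=0 E=1 S=0 W=0
Step 6 [NS]: N:empty,E:wait,S:empty,W:wait | queues: N=0 E=1 S=0 W=0
Step 7 [EW]: N:wait,E:car8-GO,S:wait,W:empty | queues: N=0 E=0 S=0 W=0
Car 2 crosses at step 1

1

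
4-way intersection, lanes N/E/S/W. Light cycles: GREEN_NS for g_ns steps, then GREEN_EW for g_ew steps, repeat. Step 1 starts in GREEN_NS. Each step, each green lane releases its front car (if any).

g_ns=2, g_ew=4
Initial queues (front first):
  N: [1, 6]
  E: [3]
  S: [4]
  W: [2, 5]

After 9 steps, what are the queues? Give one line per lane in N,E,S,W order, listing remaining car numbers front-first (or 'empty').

Step 1 [NS]: N:car1-GO,E:wait,S:car4-GO,W:wait | queues: N=1 E=1 S=0 W=2
Step 2 [NS]: N:car6-GO,E:wait,S:empty,W:wait | queues: N=0 E=1 S=0 W=2
Step 3 [EW]: N:wait,E:car3-GO,S:wait,W:car2-GO | queues: N=0 E=0 S=0 W=1
Step 4 [EW]: N:wait,E:empty,S:wait,W:car5-GO | queues: N=0 E=0 S=0 W=0

N: empty
E: empty
S: empty
W: empty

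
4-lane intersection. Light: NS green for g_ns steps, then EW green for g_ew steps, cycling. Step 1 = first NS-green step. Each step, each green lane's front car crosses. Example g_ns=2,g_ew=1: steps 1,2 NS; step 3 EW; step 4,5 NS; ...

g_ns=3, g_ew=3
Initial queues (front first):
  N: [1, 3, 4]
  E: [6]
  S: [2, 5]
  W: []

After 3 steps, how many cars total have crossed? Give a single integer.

Step 1 [NS]: N:car1-GO,E:wait,S:car2-GO,W:wait | queues: N=2 E=1 S=1 W=0
Step 2 [NS]: N:car3-GO,E:wait,S:car5-GO,W:wait | queues: N=1 E=1 S=0 W=0
Step 3 [NS]: N:car4-GO,E:wait,S:empty,W:wait | queues: N=0 E=1 S=0 W=0
Cars crossed by step 3: 5

Answer: 5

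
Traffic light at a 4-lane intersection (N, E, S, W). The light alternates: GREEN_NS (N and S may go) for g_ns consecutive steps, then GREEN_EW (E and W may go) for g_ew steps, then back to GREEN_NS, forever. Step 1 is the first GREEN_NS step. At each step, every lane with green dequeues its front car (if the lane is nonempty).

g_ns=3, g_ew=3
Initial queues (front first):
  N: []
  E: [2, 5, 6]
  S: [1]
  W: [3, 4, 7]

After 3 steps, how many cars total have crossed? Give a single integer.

Answer: 1

Derivation:
Step 1 [NS]: N:empty,E:wait,S:car1-GO,W:wait | queues: N=0 E=3 S=0 W=3
Step 2 [NS]: N:empty,E:wait,S:empty,W:wait | queues: N=0 E=3 S=0 W=3
Step 3 [NS]: N:empty,E:wait,S:empty,W:wait | queues: N=0 E=3 S=0 W=3
Cars crossed by step 3: 1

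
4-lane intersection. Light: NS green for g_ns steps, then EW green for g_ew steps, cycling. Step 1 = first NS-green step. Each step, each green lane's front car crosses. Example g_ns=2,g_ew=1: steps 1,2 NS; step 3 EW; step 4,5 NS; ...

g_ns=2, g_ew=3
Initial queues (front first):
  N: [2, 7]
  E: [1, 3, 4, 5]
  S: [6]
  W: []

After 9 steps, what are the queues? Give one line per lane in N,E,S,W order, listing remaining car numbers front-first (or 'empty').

Step 1 [NS]: N:car2-GO,E:wait,S:car6-GO,W:wait | queues: N=1 E=4 S=0 W=0
Step 2 [NS]: N:car7-GO,E:wait,S:empty,W:wait | queues: N=0 E=4 S=0 W=0
Step 3 [EW]: N:wait,E:car1-GO,S:wait,W:empty | queues: N=0 E=3 S=0 W=0
Step 4 [EW]: N:wait,E:car3-GO,S:wait,W:empty | queues: N=0 E=2 S=0 W=0
Step 5 [EW]: N:wait,E:car4-GO,S:wait,W:empty | queues: N=0 E=1 S=0 W=0
Step 6 [NS]: N:empty,E:wait,S:empty,W:wait | queues: N=0 E=1 S=0 W=0
Step 7 [NS]: N:empty,E:wait,S:empty,W:wait | queues: N=0 E=1 S=0 W=0
Step 8 [EW]: N:wait,E:car5-GO,S:wait,W:empty | queues: N=0 E=0 S=0 W=0

N: empty
E: empty
S: empty
W: empty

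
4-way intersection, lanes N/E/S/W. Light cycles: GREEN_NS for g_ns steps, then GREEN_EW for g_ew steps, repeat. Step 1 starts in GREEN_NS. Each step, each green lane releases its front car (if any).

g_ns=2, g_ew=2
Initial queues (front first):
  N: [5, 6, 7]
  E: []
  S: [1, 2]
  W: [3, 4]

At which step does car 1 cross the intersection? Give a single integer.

Step 1 [NS]: N:car5-GO,E:wait,S:car1-GO,W:wait | queues: N=2 E=0 S=1 W=2
Step 2 [NS]: N:car6-GO,E:wait,S:car2-GO,W:wait | queues: N=1 E=0 S=0 W=2
Step 3 [EW]: N:wait,E:empty,S:wait,W:car3-GO | queues: N=1 E=0 S=0 W=1
Step 4 [EW]: N:wait,E:empty,S:wait,W:car4-GO | queues: N=1 E=0 S=0 W=0
Step 5 [NS]: N:car7-GO,E:wait,S:empty,W:wait | queues: N=0 E=0 S=0 W=0
Car 1 crosses at step 1

1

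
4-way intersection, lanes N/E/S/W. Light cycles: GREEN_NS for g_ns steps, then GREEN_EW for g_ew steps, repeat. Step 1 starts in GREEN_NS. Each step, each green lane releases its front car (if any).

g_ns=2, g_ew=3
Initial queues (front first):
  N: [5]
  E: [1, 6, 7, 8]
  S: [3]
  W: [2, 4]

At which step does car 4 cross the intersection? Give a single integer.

Step 1 [NS]: N:car5-GO,E:wait,S:car3-GO,W:wait | queues: N=0 E=4 S=0 W=2
Step 2 [NS]: N:empty,E:wait,S:empty,W:wait | queues: N=0 E=4 S=0 W=2
Step 3 [EW]: N:wait,E:car1-GO,S:wait,W:car2-GO | queues: N=0 E=3 S=0 W=1
Step 4 [EW]: N:wait,E:car6-GO,S:wait,W:car4-GO | queues: N=0 E=2 S=0 W=0
Step 5 [EW]: N:wait,E:car7-GO,S:wait,W:empty | queues: N=0 E=1 S=0 W=0
Step 6 [NS]: N:empty,E:wait,S:empty,W:wait | queues: N=0 E=1 S=0 W=0
Step 7 [NS]: N:empty,E:wait,S:empty,W:wait | queues: N=0 E=1 S=0 W=0
Step 8 [EW]: N:wait,E:car8-GO,S:wait,W:empty | queues: N=0 E=0 S=0 W=0
Car 4 crosses at step 4

4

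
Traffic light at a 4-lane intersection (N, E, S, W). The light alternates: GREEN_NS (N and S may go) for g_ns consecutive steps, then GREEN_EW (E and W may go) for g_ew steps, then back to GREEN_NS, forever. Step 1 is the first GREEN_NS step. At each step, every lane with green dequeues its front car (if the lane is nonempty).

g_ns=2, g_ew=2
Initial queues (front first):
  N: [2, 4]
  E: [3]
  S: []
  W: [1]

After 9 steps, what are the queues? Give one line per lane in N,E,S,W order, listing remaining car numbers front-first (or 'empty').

Step 1 [NS]: N:car2-GO,E:wait,S:empty,W:wait | queues: N=1 E=1 S=0 W=1
Step 2 [NS]: N:car4-GO,E:wait,S:empty,W:wait | queues: N=0 E=1 S=0 W=1
Step 3 [EW]: N:wait,E:car3-GO,S:wait,W:car1-GO | queues: N=0 E=0 S=0 W=0

N: empty
E: empty
S: empty
W: empty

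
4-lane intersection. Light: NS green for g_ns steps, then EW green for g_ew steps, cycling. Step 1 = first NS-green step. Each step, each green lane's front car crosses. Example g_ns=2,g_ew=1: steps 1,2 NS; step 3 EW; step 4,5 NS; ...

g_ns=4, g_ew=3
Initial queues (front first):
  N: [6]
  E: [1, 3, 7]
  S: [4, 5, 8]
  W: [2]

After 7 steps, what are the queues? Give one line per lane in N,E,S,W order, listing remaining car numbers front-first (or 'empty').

Step 1 [NS]: N:car6-GO,E:wait,S:car4-GO,W:wait | queues: N=0 E=3 S=2 W=1
Step 2 [NS]: N:empty,E:wait,S:car5-GO,W:wait | queues: N=0 E=3 S=1 W=1
Step 3 [NS]: N:empty,E:wait,S:car8-GO,W:wait | queues: N=0 E=3 S=0 W=1
Step 4 [NS]: N:empty,E:wait,S:empty,W:wait | queues: N=0 E=3 S=0 W=1
Step 5 [EW]: N:wait,E:car1-GO,S:wait,W:car2-GO | queues: N=0 E=2 S=0 W=0
Step 6 [EW]: N:wait,E:car3-GO,S:wait,W:empty | queues: N=0 E=1 S=0 W=0
Step 7 [EW]: N:wait,E:car7-GO,S:wait,W:empty | queues: N=0 E=0 S=0 W=0

N: empty
E: empty
S: empty
W: empty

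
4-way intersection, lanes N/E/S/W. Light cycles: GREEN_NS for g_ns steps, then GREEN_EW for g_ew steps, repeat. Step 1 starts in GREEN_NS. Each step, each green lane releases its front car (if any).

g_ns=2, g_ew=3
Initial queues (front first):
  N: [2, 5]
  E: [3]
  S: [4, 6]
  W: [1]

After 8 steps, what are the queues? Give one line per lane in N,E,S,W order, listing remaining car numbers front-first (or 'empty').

Step 1 [NS]: N:car2-GO,E:wait,S:car4-GO,W:wait | queues: N=1 E=1 S=1 W=1
Step 2 [NS]: N:car5-GO,E:wait,S:car6-GO,W:wait | queues: N=0 E=1 S=0 W=1
Step 3 [EW]: N:wait,E:car3-GO,S:wait,W:car1-GO | queues: N=0 E=0 S=0 W=0

N: empty
E: empty
S: empty
W: empty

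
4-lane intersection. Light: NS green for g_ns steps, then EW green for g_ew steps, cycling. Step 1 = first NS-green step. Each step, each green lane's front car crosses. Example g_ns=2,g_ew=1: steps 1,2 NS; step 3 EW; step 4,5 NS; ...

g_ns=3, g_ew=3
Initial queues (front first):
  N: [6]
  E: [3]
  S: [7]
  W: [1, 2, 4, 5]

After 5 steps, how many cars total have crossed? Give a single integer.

Answer: 5

Derivation:
Step 1 [NS]: N:car6-GO,E:wait,S:car7-GO,W:wait | queues: N=0 E=1 S=0 W=4
Step 2 [NS]: N:empty,E:wait,S:empty,W:wait | queues: N=0 E=1 S=0 W=4
Step 3 [NS]: N:empty,E:wait,S:empty,W:wait | queues: N=0 E=1 S=0 W=4
Step 4 [EW]: N:wait,E:car3-GO,S:wait,W:car1-GO | queues: N=0 E=0 S=0 W=3
Step 5 [EW]: N:wait,E:empty,S:wait,W:car2-GO | queues: N=0 E=0 S=0 W=2
Cars crossed by step 5: 5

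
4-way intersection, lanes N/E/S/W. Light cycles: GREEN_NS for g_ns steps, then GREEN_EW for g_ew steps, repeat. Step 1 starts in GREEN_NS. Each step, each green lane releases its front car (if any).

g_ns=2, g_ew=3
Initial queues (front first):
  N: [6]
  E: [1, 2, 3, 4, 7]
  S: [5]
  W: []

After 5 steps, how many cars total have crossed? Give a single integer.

Step 1 [NS]: N:car6-GO,E:wait,S:car5-GO,W:wait | queues: N=0 E=5 S=0 W=0
Step 2 [NS]: N:empty,E:wait,S:empty,W:wait | queues: N=0 E=5 S=0 W=0
Step 3 [EW]: N:wait,E:car1-GO,S:wait,W:empty | queues: N=0 E=4 S=0 W=0
Step 4 [EW]: N:wait,E:car2-GO,S:wait,W:empty | queues: N=0 E=3 S=0 W=0
Step 5 [EW]: N:wait,E:car3-GO,S:wait,W:empty | queues: N=0 E=2 S=0 W=0
Cars crossed by step 5: 5

Answer: 5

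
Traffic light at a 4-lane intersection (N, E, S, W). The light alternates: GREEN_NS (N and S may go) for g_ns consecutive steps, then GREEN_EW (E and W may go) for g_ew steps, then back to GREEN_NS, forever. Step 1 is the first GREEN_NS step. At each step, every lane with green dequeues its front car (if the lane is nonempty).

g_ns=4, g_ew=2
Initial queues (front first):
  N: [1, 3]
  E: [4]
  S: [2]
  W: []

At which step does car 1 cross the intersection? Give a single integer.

Step 1 [NS]: N:car1-GO,E:wait,S:car2-GO,W:wait | queues: N=1 E=1 S=0 W=0
Step 2 [NS]: N:car3-GO,E:wait,S:empty,W:wait | queues: N=0 E=1 S=0 W=0
Step 3 [NS]: N:empty,E:wait,S:empty,W:wait | queues: N=0 E=1 S=0 W=0
Step 4 [NS]: N:empty,E:wait,S:empty,W:wait | queues: N=0 E=1 S=0 W=0
Step 5 [EW]: N:wait,E:car4-GO,S:wait,W:empty | queues: N=0 E=0 S=0 W=0
Car 1 crosses at step 1

1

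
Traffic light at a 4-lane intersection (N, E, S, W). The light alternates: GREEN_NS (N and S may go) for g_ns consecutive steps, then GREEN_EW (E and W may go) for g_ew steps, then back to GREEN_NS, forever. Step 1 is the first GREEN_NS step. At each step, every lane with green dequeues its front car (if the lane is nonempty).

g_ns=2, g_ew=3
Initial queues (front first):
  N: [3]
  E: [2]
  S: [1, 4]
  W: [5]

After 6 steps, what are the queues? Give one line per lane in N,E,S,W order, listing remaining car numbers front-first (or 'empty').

Step 1 [NS]: N:car3-GO,E:wait,S:car1-GO,W:wait | queues: N=0 E=1 S=1 W=1
Step 2 [NS]: N:empty,E:wait,S:car4-GO,W:wait | queues: N=0 E=1 S=0 W=1
Step 3 [EW]: N:wait,E:car2-GO,S:wait,W:car5-GO | queues: N=0 E=0 S=0 W=0

N: empty
E: empty
S: empty
W: empty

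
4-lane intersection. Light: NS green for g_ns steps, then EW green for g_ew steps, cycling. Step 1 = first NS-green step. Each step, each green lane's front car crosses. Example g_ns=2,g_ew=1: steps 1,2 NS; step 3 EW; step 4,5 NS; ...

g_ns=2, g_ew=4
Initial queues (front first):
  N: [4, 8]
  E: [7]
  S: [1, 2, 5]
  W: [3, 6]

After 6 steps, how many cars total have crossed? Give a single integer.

Answer: 7

Derivation:
Step 1 [NS]: N:car4-GO,E:wait,S:car1-GO,W:wait | queues: N=1 E=1 S=2 W=2
Step 2 [NS]: N:car8-GO,E:wait,S:car2-GO,W:wait | queues: N=0 E=1 S=1 W=2
Step 3 [EW]: N:wait,E:car7-GO,S:wait,W:car3-GO | queues: N=0 E=0 S=1 W=1
Step 4 [EW]: N:wait,E:empty,S:wait,W:car6-GO | queues: N=0 E=0 S=1 W=0
Step 5 [EW]: N:wait,E:empty,S:wait,W:empty | queues: N=0 E=0 S=1 W=0
Step 6 [EW]: N:wait,E:empty,S:wait,W:empty | queues: N=0 E=0 S=1 W=0
Cars crossed by step 6: 7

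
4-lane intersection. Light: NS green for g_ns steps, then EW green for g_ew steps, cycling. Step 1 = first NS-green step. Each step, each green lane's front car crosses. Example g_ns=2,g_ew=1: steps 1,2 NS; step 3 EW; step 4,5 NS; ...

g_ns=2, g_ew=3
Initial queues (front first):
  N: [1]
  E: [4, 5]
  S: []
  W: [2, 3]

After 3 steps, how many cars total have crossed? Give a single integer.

Step 1 [NS]: N:car1-GO,E:wait,S:empty,W:wait | queues: N=0 E=2 S=0 W=2
Step 2 [NS]: N:empty,E:wait,S:empty,W:wait | queues: N=0 E=2 S=0 W=2
Step 3 [EW]: N:wait,E:car4-GO,S:wait,W:car2-GO | queues: N=0 E=1 S=0 W=1
Cars crossed by step 3: 3

Answer: 3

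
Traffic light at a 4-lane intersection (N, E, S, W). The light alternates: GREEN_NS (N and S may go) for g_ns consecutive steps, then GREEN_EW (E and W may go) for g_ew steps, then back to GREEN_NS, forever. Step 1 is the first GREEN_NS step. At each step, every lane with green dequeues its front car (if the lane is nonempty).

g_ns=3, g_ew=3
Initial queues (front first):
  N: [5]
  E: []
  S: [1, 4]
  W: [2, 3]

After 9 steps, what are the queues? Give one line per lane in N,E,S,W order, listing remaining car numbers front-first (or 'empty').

Step 1 [NS]: N:car5-GO,E:wait,S:car1-GO,W:wait | queues: N=0 E=0 S=1 W=2
Step 2 [NS]: N:empty,E:wait,S:car4-GO,W:wait | queues: N=0 E=0 S=0 W=2
Step 3 [NS]: N:empty,E:wait,S:empty,W:wait | queues: N=0 E=0 S=0 W=2
Step 4 [EW]: N:wait,E:empty,S:wait,W:car2-GO | queues: N=0 E=0 S=0 W=1
Step 5 [EW]: N:wait,E:empty,S:wait,W:car3-GO | queues: N=0 E=0 S=0 W=0

N: empty
E: empty
S: empty
W: empty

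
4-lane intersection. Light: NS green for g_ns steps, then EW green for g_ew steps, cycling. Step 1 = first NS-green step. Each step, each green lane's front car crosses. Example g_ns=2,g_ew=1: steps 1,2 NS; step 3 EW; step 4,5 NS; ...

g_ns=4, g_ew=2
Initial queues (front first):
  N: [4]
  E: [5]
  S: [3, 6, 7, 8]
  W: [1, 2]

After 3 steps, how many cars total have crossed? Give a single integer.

Step 1 [NS]: N:car4-GO,E:wait,S:car3-GO,W:wait | queues: N=0 E=1 S=3 W=2
Step 2 [NS]: N:empty,E:wait,S:car6-GO,W:wait | queues: N=0 E=1 S=2 W=2
Step 3 [NS]: N:empty,E:wait,S:car7-GO,W:wait | queues: N=0 E=1 S=1 W=2
Cars crossed by step 3: 4

Answer: 4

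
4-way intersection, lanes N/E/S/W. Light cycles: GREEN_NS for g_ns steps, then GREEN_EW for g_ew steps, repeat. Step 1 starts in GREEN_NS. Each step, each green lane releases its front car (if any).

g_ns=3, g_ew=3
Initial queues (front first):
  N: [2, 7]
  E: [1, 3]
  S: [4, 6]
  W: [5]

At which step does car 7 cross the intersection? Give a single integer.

Step 1 [NS]: N:car2-GO,E:wait,S:car4-GO,W:wait | queues: N=1 E=2 S=1 W=1
Step 2 [NS]: N:car7-GO,E:wait,S:car6-GO,W:wait | queues: N=0 E=2 S=0 W=1
Step 3 [NS]: N:empty,E:wait,S:empty,W:wait | queues: N=0 E=2 S=0 W=1
Step 4 [EW]: N:wait,E:car1-GO,S:wait,W:car5-GO | queues: N=0 E=1 S=0 W=0
Step 5 [EW]: N:wait,E:car3-GO,S:wait,W:empty | queues: N=0 E=0 S=0 W=0
Car 7 crosses at step 2

2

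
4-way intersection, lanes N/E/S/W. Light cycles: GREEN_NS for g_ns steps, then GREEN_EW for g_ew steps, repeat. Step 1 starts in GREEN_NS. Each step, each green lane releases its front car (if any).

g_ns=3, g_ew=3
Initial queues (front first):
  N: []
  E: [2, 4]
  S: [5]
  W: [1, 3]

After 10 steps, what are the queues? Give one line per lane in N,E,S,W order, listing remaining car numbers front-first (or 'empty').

Step 1 [NS]: N:empty,E:wait,S:car5-GO,W:wait | queues: N=0 E=2 S=0 W=2
Step 2 [NS]: N:empty,E:wait,S:empty,W:wait | queues: N=0 E=2 S=0 W=2
Step 3 [NS]: N:empty,E:wait,S:empty,W:wait | queues: N=0 E=2 S=0 W=2
Step 4 [EW]: N:wait,E:car2-GO,S:wait,W:car1-GO | queues: N=0 E=1 S=0 W=1
Step 5 [EW]: N:wait,E:car4-GO,S:wait,W:car3-GO | queues: N=0 E=0 S=0 W=0

N: empty
E: empty
S: empty
W: empty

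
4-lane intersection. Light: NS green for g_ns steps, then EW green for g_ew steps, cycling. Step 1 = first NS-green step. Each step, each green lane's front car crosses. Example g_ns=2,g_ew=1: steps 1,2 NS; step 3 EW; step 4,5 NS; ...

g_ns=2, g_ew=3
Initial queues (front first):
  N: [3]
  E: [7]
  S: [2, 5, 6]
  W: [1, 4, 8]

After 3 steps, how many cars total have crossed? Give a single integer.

Answer: 5

Derivation:
Step 1 [NS]: N:car3-GO,E:wait,S:car2-GO,W:wait | queues: N=0 E=1 S=2 W=3
Step 2 [NS]: N:empty,E:wait,S:car5-GO,W:wait | queues: N=0 E=1 S=1 W=3
Step 3 [EW]: N:wait,E:car7-GO,S:wait,W:car1-GO | queues: N=0 E=0 S=1 W=2
Cars crossed by step 3: 5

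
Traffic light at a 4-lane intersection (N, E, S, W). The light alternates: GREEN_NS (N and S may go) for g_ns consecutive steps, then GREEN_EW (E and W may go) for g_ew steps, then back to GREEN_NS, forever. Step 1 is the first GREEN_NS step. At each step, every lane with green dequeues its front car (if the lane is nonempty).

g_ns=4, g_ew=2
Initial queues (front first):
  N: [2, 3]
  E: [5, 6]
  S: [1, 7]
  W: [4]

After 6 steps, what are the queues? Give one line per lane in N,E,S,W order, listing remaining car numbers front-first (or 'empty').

Step 1 [NS]: N:car2-GO,E:wait,S:car1-GO,W:wait | queues: N=1 E=2 S=1 W=1
Step 2 [NS]: N:car3-GO,E:wait,S:car7-GO,W:wait | queues: N=0 E=2 S=0 W=1
Step 3 [NS]: N:empty,E:wait,S:empty,W:wait | queues: N=0 E=2 S=0 W=1
Step 4 [NS]: N:empty,E:wait,S:empty,W:wait | queues: N=0 E=2 S=0 W=1
Step 5 [EW]: N:wait,E:car5-GO,S:wait,W:car4-GO | queues: N=0 E=1 S=0 W=0
Step 6 [EW]: N:wait,E:car6-GO,S:wait,W:empty | queues: N=0 E=0 S=0 W=0

N: empty
E: empty
S: empty
W: empty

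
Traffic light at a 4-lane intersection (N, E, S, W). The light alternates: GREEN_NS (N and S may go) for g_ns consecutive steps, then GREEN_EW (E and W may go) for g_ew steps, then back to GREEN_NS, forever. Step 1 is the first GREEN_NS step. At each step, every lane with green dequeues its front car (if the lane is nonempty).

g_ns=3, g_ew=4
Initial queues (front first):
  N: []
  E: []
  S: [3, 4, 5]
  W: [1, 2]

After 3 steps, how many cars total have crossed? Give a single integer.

Answer: 3

Derivation:
Step 1 [NS]: N:empty,E:wait,S:car3-GO,W:wait | queues: N=0 E=0 S=2 W=2
Step 2 [NS]: N:empty,E:wait,S:car4-GO,W:wait | queues: N=0 E=0 S=1 W=2
Step 3 [NS]: N:empty,E:wait,S:car5-GO,W:wait | queues: N=0 E=0 S=0 W=2
Cars crossed by step 3: 3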